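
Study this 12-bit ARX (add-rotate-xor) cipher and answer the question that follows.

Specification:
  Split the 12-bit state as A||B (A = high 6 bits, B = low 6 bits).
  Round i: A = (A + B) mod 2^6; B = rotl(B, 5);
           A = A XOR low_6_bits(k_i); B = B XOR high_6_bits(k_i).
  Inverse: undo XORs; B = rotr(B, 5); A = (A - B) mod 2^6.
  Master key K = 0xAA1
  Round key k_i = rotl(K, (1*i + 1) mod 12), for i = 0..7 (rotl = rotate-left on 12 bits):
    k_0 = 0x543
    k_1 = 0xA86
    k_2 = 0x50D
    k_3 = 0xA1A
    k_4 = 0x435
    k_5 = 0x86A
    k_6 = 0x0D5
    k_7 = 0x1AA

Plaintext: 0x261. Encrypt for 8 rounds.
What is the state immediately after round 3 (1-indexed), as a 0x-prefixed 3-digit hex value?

s_0 = plaintext = 0x261
s_1 = Round(s_0, k_0) = 0xA65
s_2 = Round(s_1, k_1) = 0x218
s_3 = Round(s_2, k_2) = 0xB58
s_4 = Round(s_3, k_3) = 0x7E4
s_5 = Round(s_4, k_4) = 0xD82
s_6 = Round(s_5, k_5) = 0x4A0
s_7 = Round(s_6, k_6) = 0x9D3
s_8 = Round(s_7, k_7) = 0x42F

0xB58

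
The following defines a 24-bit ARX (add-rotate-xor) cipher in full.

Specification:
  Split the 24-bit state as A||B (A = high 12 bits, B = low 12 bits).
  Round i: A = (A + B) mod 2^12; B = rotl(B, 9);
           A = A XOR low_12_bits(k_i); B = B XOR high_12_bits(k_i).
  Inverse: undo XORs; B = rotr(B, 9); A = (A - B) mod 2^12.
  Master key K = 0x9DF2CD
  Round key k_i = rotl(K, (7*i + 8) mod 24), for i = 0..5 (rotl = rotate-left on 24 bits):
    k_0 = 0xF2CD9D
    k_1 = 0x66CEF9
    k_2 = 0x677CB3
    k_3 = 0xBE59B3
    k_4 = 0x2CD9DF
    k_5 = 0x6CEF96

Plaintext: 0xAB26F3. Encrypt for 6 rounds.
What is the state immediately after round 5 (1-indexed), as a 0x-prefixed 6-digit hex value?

0x579EF9

s_0 = plaintext = 0xAB26F3
s_1 = Round(s_0, k_0) = 0xC389F2
s_2 = Round(s_1, k_1) = 0x8D3352
s_3 = Round(s_2, k_2) = 0x09621D
s_4 = Round(s_3, k_3) = 0xB001A6
s_5 = Round(s_4, k_4) = 0x579EF9
s_6 = Round(s_5, k_5) = 0xBE4511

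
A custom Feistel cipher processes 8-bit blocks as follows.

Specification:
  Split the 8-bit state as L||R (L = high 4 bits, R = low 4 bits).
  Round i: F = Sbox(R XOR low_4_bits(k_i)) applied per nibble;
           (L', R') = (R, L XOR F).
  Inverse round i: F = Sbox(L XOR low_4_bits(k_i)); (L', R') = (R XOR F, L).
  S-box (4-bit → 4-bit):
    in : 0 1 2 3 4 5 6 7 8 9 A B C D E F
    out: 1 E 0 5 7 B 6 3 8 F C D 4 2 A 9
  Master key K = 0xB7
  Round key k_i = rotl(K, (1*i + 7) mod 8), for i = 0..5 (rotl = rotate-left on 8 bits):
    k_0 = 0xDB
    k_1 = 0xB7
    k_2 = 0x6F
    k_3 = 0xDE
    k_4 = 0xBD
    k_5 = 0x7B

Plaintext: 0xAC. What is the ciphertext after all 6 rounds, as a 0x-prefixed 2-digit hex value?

0x36

s_0 = plaintext = 0xAC
s_1 = Round(s_0, k_0) = 0xC9
s_2 = Round(s_1, k_1) = 0x96
s_3 = Round(s_2, k_2) = 0x66
s_4 = Round(s_3, k_3) = 0x6E
s_5 = Round(s_4, k_4) = 0xE3
s_6 = Round(s_5, k_5) = 0x36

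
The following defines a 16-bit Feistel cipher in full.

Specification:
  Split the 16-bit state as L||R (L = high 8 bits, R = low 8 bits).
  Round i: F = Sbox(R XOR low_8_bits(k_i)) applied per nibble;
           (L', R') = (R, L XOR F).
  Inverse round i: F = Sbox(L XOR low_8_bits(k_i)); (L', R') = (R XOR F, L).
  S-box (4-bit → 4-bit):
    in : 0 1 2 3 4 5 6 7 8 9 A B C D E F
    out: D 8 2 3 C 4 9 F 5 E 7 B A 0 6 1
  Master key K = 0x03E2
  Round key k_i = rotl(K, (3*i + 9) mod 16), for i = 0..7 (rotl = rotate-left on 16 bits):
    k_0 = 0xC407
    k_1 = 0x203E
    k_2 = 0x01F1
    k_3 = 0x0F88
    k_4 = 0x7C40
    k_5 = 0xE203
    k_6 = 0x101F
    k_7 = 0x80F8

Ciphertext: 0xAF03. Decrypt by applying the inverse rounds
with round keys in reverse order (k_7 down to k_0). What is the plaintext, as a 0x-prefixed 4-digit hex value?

s_0 = ciphertext = 0xAF03
s_1 = InvRound(s_0, k_7) = 0x4CAF
s_2 = InvRound(s_1, k_6) = 0xEC4C
s_3 = InvRound(s_2, k_5) = 0x2DEC
s_4 = InvRound(s_3, k_4) = 0x7C2D
s_5 = InvRound(s_4, k_3) = 0x317C
s_6 = InvRound(s_5, k_2) = 0xD131
s_7 = InvRound(s_6, k_1) = 0x50D1
s_8 = InvRound(s_7, k_0) = 0x9E50

0x9E50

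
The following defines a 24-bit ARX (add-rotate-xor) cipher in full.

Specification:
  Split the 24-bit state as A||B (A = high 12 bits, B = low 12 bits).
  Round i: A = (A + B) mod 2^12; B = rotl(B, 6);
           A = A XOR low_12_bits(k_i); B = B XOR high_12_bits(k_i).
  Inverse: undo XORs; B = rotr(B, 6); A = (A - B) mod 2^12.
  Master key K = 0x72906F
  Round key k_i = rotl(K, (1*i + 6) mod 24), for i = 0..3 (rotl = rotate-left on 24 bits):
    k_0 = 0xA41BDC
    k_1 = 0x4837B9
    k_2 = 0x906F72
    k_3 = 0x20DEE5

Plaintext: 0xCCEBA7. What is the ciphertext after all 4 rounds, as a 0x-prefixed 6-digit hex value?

0x732CE4

s_0 = plaintext = 0xCCEBA7
s_1 = Round(s_0, k_0) = 0x3A93AF
s_2 = Round(s_1, k_1) = 0x0E1F4D
s_3 = Round(s_2, k_2) = 0xF5CA7B
s_4 = Round(s_3, k_3) = 0x732CE4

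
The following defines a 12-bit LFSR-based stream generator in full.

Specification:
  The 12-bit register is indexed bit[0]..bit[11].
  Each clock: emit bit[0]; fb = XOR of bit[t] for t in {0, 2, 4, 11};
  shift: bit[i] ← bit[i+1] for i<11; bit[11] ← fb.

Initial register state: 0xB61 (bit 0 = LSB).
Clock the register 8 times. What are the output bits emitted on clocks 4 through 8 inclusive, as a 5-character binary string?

00110

reg_0 = 0xB61
clock 1: out=1, reg = 0x5B0
clock 2: out=0, reg = 0xAD8
clock 3: out=0, reg = 0x56C
clock 4: out=0, reg = 0xAB6
clock 5: out=0, reg = 0xD5B
clock 6: out=1, reg = 0xEAD
clock 7: out=1, reg = 0xF56
clock 8: out=0, reg = 0xFAB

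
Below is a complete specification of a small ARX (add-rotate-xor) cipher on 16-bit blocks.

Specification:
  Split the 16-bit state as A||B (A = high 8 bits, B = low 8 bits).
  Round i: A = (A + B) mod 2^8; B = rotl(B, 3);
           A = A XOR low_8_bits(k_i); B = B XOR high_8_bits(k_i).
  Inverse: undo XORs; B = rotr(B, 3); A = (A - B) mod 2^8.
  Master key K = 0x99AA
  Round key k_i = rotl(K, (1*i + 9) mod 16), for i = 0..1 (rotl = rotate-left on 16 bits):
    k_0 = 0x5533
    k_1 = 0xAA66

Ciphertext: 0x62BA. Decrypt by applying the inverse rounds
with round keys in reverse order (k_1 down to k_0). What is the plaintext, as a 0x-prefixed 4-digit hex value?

s_0 = ciphertext = 0x62BA
s_1 = InvRound(s_0, k_1) = 0x0202
s_2 = InvRound(s_1, k_0) = 0x47EA

0x47EA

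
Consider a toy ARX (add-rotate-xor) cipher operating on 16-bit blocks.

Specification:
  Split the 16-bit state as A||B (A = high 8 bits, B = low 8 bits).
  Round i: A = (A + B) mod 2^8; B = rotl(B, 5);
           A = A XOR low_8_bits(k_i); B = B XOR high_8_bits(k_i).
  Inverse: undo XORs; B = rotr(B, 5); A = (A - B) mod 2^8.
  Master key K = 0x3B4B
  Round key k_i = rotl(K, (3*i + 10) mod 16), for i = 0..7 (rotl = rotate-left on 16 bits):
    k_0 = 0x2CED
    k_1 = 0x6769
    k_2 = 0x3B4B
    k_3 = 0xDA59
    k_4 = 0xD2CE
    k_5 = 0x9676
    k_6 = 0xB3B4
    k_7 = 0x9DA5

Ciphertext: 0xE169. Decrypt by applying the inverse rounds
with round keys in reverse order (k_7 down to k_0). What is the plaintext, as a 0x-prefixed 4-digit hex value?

s_0 = ciphertext = 0xE169
s_1 = InvRound(s_0, k_7) = 0x9DA7
s_2 = InvRound(s_1, k_6) = 0x89A0
s_3 = InvRound(s_2, k_5) = 0x4EB1
s_4 = InvRound(s_3, k_4) = 0x651B
s_5 = InvRound(s_4, k_3) = 0x2E0E
s_6 = InvRound(s_5, k_2) = 0xBCA9
s_7 = InvRound(s_6, k_1) = 0x5F76
s_8 = InvRound(s_7, k_0) = 0xE0D2

0xE0D2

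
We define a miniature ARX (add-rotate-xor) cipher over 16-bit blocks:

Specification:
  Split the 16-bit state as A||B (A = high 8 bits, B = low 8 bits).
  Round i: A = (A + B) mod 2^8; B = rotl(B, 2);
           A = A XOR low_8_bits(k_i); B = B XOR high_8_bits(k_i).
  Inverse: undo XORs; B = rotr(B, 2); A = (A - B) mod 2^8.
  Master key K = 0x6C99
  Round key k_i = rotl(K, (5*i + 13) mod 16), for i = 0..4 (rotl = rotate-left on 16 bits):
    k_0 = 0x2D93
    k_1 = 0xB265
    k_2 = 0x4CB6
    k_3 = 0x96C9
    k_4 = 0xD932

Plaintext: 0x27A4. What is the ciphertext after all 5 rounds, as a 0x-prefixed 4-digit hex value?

s_0 = plaintext = 0x27A4
s_1 = Round(s_0, k_0) = 0x58BF
s_2 = Round(s_1, k_1) = 0x724C
s_3 = Round(s_2, k_2) = 0x087D
s_4 = Round(s_3, k_3) = 0x4C63
s_5 = Round(s_4, k_4) = 0x9D54

0x9D54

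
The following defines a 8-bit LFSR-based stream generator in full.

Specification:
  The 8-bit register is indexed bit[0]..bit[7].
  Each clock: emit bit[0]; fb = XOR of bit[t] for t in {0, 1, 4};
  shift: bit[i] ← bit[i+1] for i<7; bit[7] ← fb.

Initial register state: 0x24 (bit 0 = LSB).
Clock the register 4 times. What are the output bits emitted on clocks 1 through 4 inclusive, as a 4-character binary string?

reg_0 = 0x24
clock 1: out=0, reg = 0x12
clock 2: out=0, reg = 0x09
clock 3: out=1, reg = 0x84
clock 4: out=0, reg = 0x42

0010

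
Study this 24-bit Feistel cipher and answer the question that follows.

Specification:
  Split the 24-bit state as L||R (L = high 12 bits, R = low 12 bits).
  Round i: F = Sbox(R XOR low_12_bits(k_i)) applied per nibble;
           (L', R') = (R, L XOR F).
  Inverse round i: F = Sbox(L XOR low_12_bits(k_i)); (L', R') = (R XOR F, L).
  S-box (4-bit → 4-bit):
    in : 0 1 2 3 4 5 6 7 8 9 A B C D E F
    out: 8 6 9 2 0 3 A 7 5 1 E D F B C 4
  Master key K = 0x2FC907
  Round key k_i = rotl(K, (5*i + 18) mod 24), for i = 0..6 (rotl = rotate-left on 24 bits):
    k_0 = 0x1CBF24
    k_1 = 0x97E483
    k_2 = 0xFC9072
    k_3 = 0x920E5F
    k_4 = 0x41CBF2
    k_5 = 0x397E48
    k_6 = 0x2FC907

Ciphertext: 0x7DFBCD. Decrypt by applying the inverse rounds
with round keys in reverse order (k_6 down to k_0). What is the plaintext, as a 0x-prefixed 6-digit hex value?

s_0 = ciphertext = 0x7DFBCD
s_1 = InvRound(s_0, k_6) = 0x7787DF
s_2 = InvRound(s_1, k_5) = 0x6F7778
s_3 = InvRound(s_2, k_4) = 0xCFB6F7
s_4 = InvRound(s_3, k_3) = 0xF17CFB
s_5 = InvRound(s_4, k_2) = 0x858F17
s_6 = InvRound(s_5, k_1) = 0x0AA858
s_7 = InvRound(s_6, k_0) = 0xC040AA

0xC040AA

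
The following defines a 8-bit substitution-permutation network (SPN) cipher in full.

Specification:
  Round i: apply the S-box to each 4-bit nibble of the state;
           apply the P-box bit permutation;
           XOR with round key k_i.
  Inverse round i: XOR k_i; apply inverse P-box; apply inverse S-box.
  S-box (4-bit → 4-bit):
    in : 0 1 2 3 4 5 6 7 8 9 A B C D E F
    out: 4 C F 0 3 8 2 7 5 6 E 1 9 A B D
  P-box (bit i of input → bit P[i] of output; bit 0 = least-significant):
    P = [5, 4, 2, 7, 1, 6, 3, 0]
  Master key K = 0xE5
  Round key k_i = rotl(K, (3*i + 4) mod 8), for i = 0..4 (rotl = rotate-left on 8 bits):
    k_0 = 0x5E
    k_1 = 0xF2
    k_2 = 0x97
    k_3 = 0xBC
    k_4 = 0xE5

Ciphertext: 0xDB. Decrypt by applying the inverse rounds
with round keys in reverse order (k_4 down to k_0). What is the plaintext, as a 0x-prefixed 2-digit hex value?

s_0 = ciphertext = 0xDB
s_1 = InvRound(s_0, k_4) = 0x87
s_2 = InvRound(s_1, k_3) = 0xF4
s_3 = InvRound(s_2, k_2) = 0xEB
s_4 = InvRound(s_3, k_1) = 0x16
s_5 = InvRound(s_4, k_0) = 0x93

0x93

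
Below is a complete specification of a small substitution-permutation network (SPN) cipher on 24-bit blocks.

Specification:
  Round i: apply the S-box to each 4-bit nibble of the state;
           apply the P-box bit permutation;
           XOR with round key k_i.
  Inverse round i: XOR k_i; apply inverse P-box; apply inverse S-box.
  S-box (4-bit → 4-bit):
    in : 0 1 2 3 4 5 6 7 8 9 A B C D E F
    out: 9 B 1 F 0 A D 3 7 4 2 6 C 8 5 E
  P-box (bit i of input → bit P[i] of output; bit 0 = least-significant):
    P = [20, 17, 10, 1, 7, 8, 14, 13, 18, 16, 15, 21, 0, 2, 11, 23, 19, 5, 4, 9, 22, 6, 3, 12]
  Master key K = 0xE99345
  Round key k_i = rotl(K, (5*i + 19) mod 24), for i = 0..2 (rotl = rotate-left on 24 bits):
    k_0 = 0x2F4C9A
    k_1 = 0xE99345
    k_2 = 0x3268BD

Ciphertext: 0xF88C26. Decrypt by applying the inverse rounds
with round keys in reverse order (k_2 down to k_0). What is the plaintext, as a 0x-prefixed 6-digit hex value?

0x3E1CEF

s_0 = ciphertext = 0xF88C26
s_1 = InvRound(s_0, k_2) = 0xEE096F
s_2 = InvRound(s_1, k_1) = 0xC59845
s_3 = InvRound(s_2, k_0) = 0x3E1CEF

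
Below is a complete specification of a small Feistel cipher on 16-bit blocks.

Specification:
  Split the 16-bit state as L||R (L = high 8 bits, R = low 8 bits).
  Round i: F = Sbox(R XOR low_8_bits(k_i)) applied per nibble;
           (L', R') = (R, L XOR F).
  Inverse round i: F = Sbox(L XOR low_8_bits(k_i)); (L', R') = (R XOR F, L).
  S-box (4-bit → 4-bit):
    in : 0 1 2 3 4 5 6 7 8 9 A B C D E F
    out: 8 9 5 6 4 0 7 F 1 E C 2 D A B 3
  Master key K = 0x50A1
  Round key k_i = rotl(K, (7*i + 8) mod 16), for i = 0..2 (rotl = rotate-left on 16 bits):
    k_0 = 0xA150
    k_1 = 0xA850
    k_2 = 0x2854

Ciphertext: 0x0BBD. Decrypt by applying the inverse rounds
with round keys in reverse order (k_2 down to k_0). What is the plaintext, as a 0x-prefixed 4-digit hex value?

s_0 = ciphertext = 0x0BBD
s_1 = InvRound(s_0, k_2) = 0xBE0B
s_2 = InvRound(s_1, k_1) = 0xB0BE
s_3 = InvRound(s_2, k_0) = 0x06B0

0x06B0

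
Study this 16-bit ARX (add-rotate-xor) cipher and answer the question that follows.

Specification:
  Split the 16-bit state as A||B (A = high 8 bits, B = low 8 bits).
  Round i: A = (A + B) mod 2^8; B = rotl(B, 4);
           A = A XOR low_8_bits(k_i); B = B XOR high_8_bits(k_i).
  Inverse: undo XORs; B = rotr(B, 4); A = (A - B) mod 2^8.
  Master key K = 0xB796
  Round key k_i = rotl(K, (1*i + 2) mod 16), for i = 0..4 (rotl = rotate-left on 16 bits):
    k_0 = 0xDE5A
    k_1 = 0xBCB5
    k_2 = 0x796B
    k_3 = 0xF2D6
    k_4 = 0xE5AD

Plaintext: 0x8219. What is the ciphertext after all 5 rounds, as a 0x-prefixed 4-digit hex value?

s_0 = plaintext = 0x8219
s_1 = Round(s_0, k_0) = 0xC14F
s_2 = Round(s_1, k_1) = 0xA548
s_3 = Round(s_2, k_2) = 0x86FD
s_4 = Round(s_3, k_3) = 0x552D
s_5 = Round(s_4, k_4) = 0x2F37

0x2F37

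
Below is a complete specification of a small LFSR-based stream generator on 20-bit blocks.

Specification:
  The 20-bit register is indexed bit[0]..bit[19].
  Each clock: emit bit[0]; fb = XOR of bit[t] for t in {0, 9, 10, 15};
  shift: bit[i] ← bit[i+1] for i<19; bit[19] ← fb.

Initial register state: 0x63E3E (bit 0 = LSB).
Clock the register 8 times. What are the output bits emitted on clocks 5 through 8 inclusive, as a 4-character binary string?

reg_0 = 0x63E3E
clock 1: out=0, reg = 0x31F1F
clock 2: out=1, reg = 0x98F8F
clock 3: out=1, reg = 0x4C7C7
clock 4: out=1, reg = 0x263E3
clock 5: out=1, reg = 0x131F1
clock 6: out=1, reg = 0x898F8
clock 7: out=0, reg = 0xC4C7C
clock 8: out=0, reg = 0xE263E

1100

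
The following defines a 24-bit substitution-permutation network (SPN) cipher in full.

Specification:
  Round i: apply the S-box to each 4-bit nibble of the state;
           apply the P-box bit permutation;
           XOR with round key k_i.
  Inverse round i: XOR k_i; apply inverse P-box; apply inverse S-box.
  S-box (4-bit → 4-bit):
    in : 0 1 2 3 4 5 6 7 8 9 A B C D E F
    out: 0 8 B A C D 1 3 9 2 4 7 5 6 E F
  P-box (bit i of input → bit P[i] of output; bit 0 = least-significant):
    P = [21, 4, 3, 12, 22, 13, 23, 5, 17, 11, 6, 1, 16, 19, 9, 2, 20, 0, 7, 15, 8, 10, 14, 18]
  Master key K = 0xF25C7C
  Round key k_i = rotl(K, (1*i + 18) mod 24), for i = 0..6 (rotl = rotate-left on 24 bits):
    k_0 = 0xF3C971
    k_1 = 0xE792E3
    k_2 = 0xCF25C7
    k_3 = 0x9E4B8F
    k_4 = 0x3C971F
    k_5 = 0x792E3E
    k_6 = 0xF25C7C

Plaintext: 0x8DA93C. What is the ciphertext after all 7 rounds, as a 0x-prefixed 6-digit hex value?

s_0 = plaintext = 0x8DA93C
s_1 = Round(s_0, k_0) = 0xD7E2D8
s_2 = Round(s_1, k_1) = 0x5DECE4
s_3 = Round(s_2, k_2) = 0x41562A
s_4 = Round(s_3, k_3) = 0xD9A9A3
s_5 = Round(s_4, k_4) = 0xBCC90E
s_6 = Round(s_5, k_5) = 0x6871A6
s_7 = Round(s_6, k_6) = 0x4BDD7E

0x4BDD7E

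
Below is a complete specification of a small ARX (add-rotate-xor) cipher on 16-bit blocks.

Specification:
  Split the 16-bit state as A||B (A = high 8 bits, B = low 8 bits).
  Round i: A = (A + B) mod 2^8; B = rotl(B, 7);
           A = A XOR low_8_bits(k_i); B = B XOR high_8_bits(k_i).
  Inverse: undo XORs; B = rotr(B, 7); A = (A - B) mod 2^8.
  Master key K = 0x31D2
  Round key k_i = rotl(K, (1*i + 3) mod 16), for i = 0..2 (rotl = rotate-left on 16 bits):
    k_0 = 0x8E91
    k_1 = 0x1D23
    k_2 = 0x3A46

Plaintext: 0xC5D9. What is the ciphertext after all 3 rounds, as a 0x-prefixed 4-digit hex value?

0x382C

s_0 = plaintext = 0xC5D9
s_1 = Round(s_0, k_0) = 0x0F62
s_2 = Round(s_1, k_1) = 0x522C
s_3 = Round(s_2, k_2) = 0x382C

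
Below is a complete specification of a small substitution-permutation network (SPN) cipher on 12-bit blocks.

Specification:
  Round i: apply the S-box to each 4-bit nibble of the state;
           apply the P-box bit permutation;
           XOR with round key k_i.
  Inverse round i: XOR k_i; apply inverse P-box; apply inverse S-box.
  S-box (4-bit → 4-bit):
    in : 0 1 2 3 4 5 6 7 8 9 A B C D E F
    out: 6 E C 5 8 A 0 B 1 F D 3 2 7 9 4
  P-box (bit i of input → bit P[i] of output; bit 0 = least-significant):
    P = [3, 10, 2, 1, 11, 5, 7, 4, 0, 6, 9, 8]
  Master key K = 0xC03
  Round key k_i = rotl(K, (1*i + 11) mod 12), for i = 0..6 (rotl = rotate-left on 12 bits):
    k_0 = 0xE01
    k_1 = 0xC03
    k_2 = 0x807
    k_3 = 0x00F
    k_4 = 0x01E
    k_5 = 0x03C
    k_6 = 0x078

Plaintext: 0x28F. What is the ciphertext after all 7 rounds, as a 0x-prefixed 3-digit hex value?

0xD07

s_0 = plaintext = 0x28F
s_1 = Round(s_0, k_0) = 0x505
s_2 = Round(s_1, k_1) = 0x9E1
s_3 = Round(s_2, k_2) = 0x750
s_4 = Round(s_3, k_3) = 0x57A
s_5 = Round(s_4, k_4) = 0x960
s_6 = Round(s_5, k_5) = 0x779
s_7 = Round(s_6, k_6) = 0xD07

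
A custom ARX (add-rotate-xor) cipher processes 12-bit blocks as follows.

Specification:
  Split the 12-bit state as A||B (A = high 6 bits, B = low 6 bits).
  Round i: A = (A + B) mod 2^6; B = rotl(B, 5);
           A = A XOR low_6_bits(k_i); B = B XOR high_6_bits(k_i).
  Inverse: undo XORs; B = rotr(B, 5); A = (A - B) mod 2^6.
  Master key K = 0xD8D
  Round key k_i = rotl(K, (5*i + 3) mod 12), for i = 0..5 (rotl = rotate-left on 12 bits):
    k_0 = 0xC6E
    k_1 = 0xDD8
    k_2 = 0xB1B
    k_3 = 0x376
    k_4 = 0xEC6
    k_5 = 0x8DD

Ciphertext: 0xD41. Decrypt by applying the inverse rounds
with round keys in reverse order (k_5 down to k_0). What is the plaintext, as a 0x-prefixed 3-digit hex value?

s_0 = ciphertext = 0xD41
s_1 = InvRound(s_0, k_5) = 0x8C5
s_2 = InvRound(s_1, k_4) = 0xA3D
s_3 = InvRound(s_2, k_3) = 0xF61
s_4 = InvRound(s_3, k_2) = 0x31A
s_5 = InvRound(s_4, k_1) = 0xE5B
s_6 = InvRound(s_5, k_0) = 0x095

0x095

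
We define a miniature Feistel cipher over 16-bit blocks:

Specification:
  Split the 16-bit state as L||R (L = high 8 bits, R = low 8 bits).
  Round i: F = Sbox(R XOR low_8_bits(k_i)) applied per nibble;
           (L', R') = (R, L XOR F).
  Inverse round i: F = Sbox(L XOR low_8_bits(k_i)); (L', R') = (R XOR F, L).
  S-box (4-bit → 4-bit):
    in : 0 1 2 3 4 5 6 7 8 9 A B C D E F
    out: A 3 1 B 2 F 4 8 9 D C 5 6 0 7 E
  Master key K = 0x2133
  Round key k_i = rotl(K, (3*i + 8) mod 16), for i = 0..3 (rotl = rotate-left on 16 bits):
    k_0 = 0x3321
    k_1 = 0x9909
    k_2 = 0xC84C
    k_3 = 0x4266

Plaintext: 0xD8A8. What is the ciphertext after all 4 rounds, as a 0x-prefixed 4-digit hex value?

s_0 = plaintext = 0xD8A8
s_1 = Round(s_0, k_0) = 0xA845
s_2 = Round(s_1, k_1) = 0x458E
s_3 = Round(s_2, k_2) = 0x8E24
s_4 = Round(s_3, k_3) = 0x24AF

0x24AF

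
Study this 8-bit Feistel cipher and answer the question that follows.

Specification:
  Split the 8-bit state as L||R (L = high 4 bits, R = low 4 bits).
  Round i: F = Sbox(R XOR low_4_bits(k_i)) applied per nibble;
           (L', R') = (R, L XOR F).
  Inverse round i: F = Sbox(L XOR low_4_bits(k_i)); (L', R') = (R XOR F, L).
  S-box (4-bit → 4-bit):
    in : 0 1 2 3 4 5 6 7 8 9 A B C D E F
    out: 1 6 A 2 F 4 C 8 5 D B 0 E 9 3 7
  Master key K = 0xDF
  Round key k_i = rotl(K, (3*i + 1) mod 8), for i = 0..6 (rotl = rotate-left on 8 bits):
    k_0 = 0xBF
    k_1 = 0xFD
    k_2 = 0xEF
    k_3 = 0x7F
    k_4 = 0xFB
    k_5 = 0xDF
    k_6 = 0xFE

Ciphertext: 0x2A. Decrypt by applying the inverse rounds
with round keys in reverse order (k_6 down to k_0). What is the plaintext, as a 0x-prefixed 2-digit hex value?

0xF4

s_0 = ciphertext = 0x2A
s_1 = InvRound(s_0, k_6) = 0x42
s_2 = InvRound(s_1, k_5) = 0x24
s_3 = InvRound(s_2, k_4) = 0x92
s_4 = InvRound(s_3, k_3) = 0xE9
s_5 = InvRound(s_4, k_2) = 0xFE
s_6 = InvRound(s_5, k_1) = 0x4F
s_7 = InvRound(s_6, k_0) = 0xF4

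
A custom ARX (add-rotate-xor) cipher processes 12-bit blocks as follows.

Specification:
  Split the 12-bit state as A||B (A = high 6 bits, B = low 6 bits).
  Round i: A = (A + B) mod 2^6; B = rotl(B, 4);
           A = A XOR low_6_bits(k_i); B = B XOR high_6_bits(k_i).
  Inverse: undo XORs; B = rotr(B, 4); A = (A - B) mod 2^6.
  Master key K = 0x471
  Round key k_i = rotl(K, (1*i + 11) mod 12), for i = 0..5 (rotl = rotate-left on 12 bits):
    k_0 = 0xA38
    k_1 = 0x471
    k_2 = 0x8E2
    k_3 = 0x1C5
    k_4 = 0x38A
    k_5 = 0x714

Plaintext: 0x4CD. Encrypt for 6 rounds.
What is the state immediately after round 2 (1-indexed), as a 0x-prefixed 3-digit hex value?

s_0 = plaintext = 0x4CD
s_1 = Round(s_0, k_0) = 0x63B
s_2 = Round(s_1, k_1) = 0x8AF
s_3 = Round(s_2, k_2) = 0xCD8
s_4 = Round(s_3, k_3) = 0x381
s_5 = Round(s_4, k_4) = 0x15E
s_6 = Round(s_5, k_5) = 0xDFB

0x8AF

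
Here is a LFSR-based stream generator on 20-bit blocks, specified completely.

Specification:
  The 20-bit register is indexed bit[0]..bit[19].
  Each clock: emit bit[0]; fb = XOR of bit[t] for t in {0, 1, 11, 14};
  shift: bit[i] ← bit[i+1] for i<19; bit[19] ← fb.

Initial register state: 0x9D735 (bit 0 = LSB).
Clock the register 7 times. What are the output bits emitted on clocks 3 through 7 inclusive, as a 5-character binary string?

10110

reg_0 = 0x9D735
clock 1: out=1, reg = 0x4EB9A
clock 2: out=0, reg = 0xA75CD
clock 3: out=1, reg = 0x53AE6
clock 4: out=0, reg = 0x29D73
clock 5: out=1, reg = 0x94EB9
clock 6: out=1, reg = 0xCA75C
clock 7: out=0, reg = 0x653AE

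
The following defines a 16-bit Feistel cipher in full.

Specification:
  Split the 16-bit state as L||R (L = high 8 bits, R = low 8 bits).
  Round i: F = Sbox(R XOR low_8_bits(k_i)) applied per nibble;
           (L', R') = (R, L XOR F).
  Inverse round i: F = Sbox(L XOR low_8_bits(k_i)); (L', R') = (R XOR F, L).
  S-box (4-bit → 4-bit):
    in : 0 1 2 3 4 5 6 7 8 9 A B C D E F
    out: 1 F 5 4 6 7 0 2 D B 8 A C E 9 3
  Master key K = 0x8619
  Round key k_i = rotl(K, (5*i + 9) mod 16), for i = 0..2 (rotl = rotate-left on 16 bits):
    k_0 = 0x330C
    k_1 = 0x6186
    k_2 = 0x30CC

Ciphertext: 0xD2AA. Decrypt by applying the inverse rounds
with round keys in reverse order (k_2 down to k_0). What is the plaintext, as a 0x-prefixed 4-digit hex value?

0x1835

s_0 = ciphertext = 0xD2AA
s_1 = InvRound(s_0, k_2) = 0x53D2
s_2 = InvRound(s_1, k_1) = 0x3553
s_3 = InvRound(s_2, k_0) = 0x1835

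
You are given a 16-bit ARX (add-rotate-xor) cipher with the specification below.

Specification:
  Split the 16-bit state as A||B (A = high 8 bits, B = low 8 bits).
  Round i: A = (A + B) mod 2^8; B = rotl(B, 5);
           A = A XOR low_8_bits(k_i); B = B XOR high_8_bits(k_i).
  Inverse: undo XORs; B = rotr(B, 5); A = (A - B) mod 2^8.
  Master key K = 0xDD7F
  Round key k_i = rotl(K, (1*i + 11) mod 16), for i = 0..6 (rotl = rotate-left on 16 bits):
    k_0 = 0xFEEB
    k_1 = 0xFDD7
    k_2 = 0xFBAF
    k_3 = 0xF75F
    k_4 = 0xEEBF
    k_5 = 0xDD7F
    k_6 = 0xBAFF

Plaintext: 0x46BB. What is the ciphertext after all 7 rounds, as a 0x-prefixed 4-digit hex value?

0x9167

s_0 = plaintext = 0x46BB
s_1 = Round(s_0, k_0) = 0xEA89
s_2 = Round(s_1, k_1) = 0xA4CC
s_3 = Round(s_2, k_2) = 0xDF62
s_4 = Round(s_3, k_3) = 0x1EBB
s_5 = Round(s_4, k_4) = 0x6699
s_6 = Round(s_5, k_5) = 0x80EE
s_7 = Round(s_6, k_6) = 0x9167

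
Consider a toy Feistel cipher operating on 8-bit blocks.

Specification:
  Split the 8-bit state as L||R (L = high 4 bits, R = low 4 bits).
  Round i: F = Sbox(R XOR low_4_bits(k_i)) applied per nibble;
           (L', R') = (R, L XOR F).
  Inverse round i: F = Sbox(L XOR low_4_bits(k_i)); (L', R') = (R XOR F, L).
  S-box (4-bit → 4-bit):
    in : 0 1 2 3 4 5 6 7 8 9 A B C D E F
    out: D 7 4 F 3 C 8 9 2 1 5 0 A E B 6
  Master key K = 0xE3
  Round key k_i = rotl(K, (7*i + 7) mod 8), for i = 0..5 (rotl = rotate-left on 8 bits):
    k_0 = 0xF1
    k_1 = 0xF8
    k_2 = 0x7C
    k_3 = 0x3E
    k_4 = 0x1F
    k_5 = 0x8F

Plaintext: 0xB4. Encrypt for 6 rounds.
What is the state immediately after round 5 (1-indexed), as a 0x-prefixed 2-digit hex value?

s_0 = plaintext = 0xB4
s_1 = Round(s_0, k_0) = 0x47
s_2 = Round(s_1, k_1) = 0x72
s_3 = Round(s_2, k_2) = 0x2C
s_4 = Round(s_3, k_3) = 0xC6
s_5 = Round(s_4, k_4) = 0x6D
s_6 = Round(s_5, k_5) = 0xD2

0x6D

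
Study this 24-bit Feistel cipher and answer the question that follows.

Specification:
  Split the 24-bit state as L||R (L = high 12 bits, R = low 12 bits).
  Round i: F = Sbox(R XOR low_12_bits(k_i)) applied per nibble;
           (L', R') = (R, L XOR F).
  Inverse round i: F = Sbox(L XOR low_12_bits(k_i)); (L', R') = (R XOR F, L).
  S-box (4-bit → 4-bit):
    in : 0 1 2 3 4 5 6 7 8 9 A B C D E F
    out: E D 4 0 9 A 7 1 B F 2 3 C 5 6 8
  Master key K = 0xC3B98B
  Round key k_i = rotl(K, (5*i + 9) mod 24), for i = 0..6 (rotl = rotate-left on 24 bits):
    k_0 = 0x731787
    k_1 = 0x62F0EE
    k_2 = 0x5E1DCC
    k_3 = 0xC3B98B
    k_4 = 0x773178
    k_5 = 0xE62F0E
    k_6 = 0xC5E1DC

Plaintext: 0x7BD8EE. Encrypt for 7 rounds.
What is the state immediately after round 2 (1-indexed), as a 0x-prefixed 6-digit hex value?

s_0 = plaintext = 0x7BD8EE
s_1 = Round(s_0, k_0) = 0x8EEFC2
s_2 = Round(s_1, k_1) = 0xFC20A2
s_3 = Round(s_2, k_2) = 0x0A2AB4
s_4 = Round(s_3, k_3) = 0xAB40AA
s_5 = Round(s_4, k_4) = 0x0AA7E0
s_6 = Round(s_5, k_5) = 0x7E0BCC
s_7 = Round(s_6, k_6) = 0xBCC53E

0xFC20A2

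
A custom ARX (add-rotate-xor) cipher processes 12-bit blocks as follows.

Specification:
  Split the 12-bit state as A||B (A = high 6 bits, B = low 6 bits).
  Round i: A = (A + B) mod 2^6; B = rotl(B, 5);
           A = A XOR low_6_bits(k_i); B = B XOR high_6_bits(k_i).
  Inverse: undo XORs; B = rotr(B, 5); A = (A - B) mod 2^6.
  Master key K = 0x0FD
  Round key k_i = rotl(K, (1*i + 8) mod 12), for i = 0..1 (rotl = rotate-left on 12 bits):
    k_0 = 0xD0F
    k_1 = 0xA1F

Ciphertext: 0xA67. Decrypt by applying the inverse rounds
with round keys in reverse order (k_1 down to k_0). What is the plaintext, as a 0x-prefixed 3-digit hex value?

s_0 = ciphertext = 0xA67
s_1 = InvRound(s_0, k_1) = 0x61E
s_2 = InvRound(s_1, k_0) = 0x095

0x095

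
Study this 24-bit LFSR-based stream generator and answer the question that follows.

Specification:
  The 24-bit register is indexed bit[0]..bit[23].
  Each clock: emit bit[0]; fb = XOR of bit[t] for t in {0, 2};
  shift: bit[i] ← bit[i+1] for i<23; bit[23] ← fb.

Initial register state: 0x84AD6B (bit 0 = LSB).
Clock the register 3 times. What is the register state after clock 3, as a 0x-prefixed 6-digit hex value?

reg_0 = 0x84AD6B
clock 1: out=1, reg = 0xC256B5
clock 2: out=1, reg = 0x612B5A
clock 3: out=0, reg = 0x3095AD

0x3095AD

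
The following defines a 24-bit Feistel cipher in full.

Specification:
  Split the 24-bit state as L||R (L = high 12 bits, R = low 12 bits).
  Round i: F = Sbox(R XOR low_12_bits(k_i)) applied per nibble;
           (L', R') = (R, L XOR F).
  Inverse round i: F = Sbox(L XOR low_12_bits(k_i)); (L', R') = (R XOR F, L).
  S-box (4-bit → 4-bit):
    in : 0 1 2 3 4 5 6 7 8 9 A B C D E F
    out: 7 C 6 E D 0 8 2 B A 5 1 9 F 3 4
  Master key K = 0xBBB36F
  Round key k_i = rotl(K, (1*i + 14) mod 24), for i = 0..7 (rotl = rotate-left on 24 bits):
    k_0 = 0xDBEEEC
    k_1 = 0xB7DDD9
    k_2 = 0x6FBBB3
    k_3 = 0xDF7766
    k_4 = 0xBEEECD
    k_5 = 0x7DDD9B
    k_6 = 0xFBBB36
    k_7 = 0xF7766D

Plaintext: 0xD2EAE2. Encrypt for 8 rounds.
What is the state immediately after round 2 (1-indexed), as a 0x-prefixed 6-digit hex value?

s_0 = plaintext = 0xD2EAE2
s_1 = Round(s_0, k_0) = 0xAE205D
s_2 = Round(s_1, k_1) = 0x05D55F
s_3 = Round(s_2, k_2) = 0x55F364
s_4 = Round(s_3, k_3) = 0x364829
s_5 = Round(s_4, k_4) = 0x829B59
s_6 = Round(s_5, k_5) = 0xB590BF
s_7 = Round(s_6, k_6) = 0x0BFAE3
s_8 = Round(s_7, k_7) = 0xAE390C

0x05D55F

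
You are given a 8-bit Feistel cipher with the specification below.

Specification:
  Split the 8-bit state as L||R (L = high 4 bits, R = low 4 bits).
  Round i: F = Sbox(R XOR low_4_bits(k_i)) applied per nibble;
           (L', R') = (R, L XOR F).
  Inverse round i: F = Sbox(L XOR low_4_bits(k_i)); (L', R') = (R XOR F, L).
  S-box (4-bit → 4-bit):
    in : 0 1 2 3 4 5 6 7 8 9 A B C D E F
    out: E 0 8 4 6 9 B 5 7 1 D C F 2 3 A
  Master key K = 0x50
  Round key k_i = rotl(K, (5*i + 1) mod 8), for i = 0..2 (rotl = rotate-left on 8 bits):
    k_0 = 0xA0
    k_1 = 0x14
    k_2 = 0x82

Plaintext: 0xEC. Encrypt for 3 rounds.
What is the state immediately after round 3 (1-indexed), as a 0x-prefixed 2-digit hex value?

s_0 = plaintext = 0xEC
s_1 = Round(s_0, k_0) = 0xC1
s_2 = Round(s_1, k_1) = 0x15
s_3 = Round(s_2, k_2) = 0x54

0x54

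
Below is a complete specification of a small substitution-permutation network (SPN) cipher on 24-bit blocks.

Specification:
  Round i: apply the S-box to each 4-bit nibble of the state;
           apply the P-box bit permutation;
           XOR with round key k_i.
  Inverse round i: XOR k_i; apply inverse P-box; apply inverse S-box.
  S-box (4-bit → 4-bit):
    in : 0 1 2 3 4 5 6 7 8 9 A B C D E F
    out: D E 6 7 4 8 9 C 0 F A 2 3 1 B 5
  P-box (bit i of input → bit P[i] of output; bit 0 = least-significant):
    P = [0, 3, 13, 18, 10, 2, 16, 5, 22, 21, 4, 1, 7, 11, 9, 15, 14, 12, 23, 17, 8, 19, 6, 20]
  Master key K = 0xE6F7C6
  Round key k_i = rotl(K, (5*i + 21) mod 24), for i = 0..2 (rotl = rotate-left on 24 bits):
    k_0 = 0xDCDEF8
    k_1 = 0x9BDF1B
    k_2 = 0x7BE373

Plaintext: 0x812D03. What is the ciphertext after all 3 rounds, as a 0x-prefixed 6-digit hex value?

s_0 = plaintext = 0x812D03
s_1 = Round(s_0, k_0) = 0x1FE0D1
s_2 = Round(s_1, k_1) = 0x4733C1
s_3 = Round(s_2, k_2) = 0x9DCDAF

0x9DCDAF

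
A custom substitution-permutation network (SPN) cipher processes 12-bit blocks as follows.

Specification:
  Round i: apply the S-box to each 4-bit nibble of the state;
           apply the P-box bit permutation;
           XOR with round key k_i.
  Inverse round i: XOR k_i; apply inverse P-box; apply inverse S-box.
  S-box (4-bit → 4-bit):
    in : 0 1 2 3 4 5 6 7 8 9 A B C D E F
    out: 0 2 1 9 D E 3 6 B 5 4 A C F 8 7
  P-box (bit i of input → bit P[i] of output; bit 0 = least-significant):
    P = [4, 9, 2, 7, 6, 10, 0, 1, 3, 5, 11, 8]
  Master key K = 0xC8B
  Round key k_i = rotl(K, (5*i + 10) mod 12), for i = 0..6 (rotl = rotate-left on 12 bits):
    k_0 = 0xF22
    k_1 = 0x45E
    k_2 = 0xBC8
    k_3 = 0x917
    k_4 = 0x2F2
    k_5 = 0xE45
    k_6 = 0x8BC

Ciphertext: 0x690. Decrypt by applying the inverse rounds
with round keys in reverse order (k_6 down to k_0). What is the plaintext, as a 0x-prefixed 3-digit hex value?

s_0 = ciphertext = 0x690
s_1 = InvRound(s_0, k_6) = 0xF17
s_2 = InvRound(s_1, k_5) = 0xE32
s_3 = InvRound(s_2, k_4) = 0xA6E
s_4 = InvRound(s_3, k_3) = 0x896
s_5 = InvRound(s_4, k_2) = 0x33F
s_6 = InvRound(s_5, k_1) = 0xBF1
s_7 = InvRound(s_6, k_0) = 0x0D3

0x0D3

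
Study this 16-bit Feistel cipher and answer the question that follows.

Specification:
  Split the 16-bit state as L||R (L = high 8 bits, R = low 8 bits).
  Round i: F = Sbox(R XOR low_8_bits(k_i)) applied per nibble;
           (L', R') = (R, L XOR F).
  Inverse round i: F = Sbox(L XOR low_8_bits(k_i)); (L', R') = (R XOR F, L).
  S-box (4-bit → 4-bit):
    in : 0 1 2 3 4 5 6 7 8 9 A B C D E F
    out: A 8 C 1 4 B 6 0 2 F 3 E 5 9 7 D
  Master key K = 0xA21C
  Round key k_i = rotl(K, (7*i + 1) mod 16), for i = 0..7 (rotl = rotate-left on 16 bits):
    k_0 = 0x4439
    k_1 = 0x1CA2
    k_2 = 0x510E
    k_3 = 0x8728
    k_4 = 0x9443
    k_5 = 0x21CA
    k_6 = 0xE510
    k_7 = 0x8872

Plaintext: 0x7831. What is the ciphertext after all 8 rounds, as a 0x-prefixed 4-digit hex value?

s_0 = plaintext = 0x7831
s_1 = Round(s_0, k_0) = 0x31DA
s_2 = Round(s_1, k_1) = 0xDA33
s_3 = Round(s_2, k_2) = 0x33C3
s_4 = Round(s_3, k_3) = 0xC34D
s_5 = Round(s_4, k_4) = 0x4D64
s_6 = Round(s_5, k_5) = 0x647A
s_7 = Round(s_6, k_6) = 0x7A07
s_8 = Round(s_7, k_7) = 0x0771

0x0771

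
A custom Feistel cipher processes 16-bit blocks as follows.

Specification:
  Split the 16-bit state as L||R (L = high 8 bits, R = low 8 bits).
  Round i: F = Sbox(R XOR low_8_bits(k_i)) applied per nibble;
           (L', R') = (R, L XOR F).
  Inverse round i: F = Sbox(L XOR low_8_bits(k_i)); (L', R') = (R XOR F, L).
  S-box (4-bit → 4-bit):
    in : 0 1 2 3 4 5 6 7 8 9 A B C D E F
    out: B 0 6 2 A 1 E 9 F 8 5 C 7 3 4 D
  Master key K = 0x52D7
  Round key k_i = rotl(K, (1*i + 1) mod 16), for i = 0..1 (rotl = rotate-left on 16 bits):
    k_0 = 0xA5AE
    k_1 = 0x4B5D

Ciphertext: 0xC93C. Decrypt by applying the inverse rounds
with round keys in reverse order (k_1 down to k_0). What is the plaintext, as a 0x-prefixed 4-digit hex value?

s_0 = ciphertext = 0xC93C
s_1 = InvRound(s_0, k_1) = 0xB6C9
s_2 = InvRound(s_1, k_0) = 0xC6B6

0xC6B6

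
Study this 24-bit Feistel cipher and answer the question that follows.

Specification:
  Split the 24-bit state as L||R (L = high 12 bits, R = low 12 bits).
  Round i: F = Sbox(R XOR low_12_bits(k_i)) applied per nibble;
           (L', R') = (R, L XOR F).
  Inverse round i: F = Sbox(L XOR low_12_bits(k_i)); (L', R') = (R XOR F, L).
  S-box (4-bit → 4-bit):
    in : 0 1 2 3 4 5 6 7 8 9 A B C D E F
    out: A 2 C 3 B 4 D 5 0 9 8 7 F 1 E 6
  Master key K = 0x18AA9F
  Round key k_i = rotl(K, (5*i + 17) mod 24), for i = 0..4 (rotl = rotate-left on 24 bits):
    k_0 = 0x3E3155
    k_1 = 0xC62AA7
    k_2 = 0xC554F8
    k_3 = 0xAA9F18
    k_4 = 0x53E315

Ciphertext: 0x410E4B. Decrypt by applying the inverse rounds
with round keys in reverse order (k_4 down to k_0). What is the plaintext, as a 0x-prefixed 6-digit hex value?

0xF772CC

s_0 = ciphertext = 0x410E4B
s_1 = InvRound(s_0, k_4) = 0xBEF410
s_2 = InvRound(s_1, k_3) = 0xF75BEF
s_3 = InvRound(s_2, k_2) = 0xCEEF75
s_4 = InvRound(s_3, k_1) = 0x2CCCEE
s_5 = InvRound(s_4, k_0) = 0xF772CC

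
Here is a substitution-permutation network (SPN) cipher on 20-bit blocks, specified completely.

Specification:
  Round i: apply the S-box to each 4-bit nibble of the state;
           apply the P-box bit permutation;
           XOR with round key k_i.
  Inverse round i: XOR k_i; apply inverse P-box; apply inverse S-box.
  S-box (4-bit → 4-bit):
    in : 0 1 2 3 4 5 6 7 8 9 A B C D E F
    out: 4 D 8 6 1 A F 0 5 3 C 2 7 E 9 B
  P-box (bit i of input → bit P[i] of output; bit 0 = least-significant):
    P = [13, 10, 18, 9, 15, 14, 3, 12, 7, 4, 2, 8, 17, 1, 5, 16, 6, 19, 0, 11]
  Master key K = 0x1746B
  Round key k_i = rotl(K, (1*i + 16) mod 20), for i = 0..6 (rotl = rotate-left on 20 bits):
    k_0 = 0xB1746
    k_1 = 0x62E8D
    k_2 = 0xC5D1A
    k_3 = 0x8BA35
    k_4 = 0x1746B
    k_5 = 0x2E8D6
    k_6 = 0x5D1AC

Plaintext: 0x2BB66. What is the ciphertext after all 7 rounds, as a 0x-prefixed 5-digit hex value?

0xC6B66

s_0 = plaintext = 0x2BB66
s_1 = Round(s_0, k_0) = 0xFE95C
s_2 = Round(s_1, k_1) = 0x9525D
s_3 = Round(s_2, k_2) = 0x10A58
s_4 = Round(s_3, k_3) = 0xCC350
s_5 = Round(s_4, k_4) = 0xF241C
s_6 = Round(s_5, k_5) = 0xF541E
s_7 = Round(s_6, k_6) = 0xC6B66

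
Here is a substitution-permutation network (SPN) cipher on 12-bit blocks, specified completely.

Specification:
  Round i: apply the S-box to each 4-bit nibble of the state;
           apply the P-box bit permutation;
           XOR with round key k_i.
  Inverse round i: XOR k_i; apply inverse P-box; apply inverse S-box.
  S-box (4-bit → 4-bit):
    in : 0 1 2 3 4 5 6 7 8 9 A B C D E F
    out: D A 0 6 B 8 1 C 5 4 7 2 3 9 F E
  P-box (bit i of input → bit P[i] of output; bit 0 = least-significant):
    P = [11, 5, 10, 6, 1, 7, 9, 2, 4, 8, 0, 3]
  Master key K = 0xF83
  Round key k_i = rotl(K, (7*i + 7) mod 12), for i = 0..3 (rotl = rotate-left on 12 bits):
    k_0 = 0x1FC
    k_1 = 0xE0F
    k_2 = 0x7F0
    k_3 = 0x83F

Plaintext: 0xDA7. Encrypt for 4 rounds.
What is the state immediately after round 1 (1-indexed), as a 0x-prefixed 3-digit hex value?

0x726

s_0 = plaintext = 0xDA7
s_1 = Round(s_0, k_0) = 0x726
s_2 = Round(s_1, k_1) = 0x606
s_3 = Round(s_2, k_2) = 0xDE6
s_4 = Round(s_3, k_3) = 0x2A1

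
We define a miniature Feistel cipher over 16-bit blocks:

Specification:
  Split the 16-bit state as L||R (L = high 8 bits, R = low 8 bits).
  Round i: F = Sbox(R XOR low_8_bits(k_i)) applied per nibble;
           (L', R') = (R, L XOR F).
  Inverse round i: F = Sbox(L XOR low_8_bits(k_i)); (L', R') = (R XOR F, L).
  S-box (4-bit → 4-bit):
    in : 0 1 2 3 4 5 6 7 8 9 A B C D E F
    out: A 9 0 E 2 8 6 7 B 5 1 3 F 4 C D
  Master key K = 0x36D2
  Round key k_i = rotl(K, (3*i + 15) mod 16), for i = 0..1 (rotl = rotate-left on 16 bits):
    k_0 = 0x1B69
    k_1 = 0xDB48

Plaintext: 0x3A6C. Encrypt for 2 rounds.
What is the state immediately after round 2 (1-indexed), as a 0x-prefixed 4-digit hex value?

0x922D

s_0 = plaintext = 0x3A6C
s_1 = Round(s_0, k_0) = 0x6C92
s_2 = Round(s_1, k_1) = 0x922D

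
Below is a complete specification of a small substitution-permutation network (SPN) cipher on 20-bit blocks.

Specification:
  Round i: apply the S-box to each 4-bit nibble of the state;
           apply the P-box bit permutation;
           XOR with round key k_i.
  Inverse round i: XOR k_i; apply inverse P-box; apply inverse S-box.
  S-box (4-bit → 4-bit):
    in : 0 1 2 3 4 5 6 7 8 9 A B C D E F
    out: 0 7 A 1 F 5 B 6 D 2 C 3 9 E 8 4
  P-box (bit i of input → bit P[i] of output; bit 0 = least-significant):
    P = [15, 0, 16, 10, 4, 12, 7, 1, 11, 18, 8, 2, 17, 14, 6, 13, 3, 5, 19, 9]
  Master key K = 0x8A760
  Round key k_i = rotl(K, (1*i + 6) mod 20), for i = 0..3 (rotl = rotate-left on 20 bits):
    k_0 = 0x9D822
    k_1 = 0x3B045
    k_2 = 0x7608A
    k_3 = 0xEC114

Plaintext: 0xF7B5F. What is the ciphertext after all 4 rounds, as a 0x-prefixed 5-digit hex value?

0xF6D1B

s_0 = plaintext = 0xF7B5F
s_1 = Round(s_0, k_0) = 0x490F2
s_2 = Round(s_1, k_1) = 0xBF6EC
s_3 = Round(s_2, k_2) = 0x3ECE4
s_4 = Round(s_3, k_3) = 0xF6D1B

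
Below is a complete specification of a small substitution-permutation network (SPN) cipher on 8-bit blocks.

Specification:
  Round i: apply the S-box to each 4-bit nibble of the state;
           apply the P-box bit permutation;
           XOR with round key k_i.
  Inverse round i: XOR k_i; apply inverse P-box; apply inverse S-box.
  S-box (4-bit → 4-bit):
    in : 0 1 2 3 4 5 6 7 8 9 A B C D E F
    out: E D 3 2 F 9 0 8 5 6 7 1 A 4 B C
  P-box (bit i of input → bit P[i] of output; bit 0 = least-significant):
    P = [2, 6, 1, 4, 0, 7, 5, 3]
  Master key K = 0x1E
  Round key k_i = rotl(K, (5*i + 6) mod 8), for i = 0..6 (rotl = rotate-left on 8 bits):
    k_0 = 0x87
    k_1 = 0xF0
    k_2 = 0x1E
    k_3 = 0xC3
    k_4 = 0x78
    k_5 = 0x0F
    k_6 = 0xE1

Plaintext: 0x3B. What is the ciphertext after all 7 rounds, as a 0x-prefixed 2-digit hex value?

0xCC

s_0 = plaintext = 0x3B
s_1 = Round(s_0, k_0) = 0x03
s_2 = Round(s_1, k_1) = 0x18
s_3 = Round(s_2, k_2) = 0x31
s_4 = Round(s_3, k_3) = 0x55
s_5 = Round(s_4, k_4) = 0x65
s_6 = Round(s_5, k_5) = 0x1B
s_7 = Round(s_6, k_6) = 0xCC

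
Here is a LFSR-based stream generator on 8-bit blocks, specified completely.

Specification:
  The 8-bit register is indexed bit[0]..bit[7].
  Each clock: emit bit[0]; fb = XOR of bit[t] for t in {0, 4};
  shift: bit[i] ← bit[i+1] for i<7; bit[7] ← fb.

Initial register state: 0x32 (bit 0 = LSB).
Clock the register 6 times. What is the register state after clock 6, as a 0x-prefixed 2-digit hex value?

0x84

reg_0 = 0x32
clock 1: out=0, reg = 0x99
clock 2: out=1, reg = 0x4C
clock 3: out=0, reg = 0x26
clock 4: out=0, reg = 0x13
clock 5: out=1, reg = 0x09
clock 6: out=1, reg = 0x84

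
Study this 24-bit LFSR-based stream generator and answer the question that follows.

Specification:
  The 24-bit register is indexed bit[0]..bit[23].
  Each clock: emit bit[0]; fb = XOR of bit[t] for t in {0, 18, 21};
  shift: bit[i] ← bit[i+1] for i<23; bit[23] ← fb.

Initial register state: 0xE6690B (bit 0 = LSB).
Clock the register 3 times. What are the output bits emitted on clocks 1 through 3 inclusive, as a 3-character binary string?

reg_0 = 0xE6690B
clock 1: out=1, reg = 0xF33485
clock 2: out=1, reg = 0x799A42
clock 3: out=0, reg = 0xBCCD21

110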